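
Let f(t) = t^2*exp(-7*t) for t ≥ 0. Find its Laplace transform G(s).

L{e^(-7t)} = 1/(s + 7).
Then apply L{t^2·g(t)} = (-1)^2 d^2/ds^2[H(s)] with H(s) = 1/(s + 7):
differentiating 2 times and applying the sign gives 2/(s + 7)^3.

G(s) = 2/(s + 7)^3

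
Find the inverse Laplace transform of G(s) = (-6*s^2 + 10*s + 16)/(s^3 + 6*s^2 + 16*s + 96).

Factor the denominator: s^3 + 6*s^2 + 16*s + 96 = (s + 6)*(s^2 + 16).
Partial fraction decomposition gives [-5/(s + 6)] + [-s/(s^2 + 16)] + [16/(s^2 + 16)].
Invert each term: -5/(s + 6) ↔ -5e^(-6t); -1·s/(s^2 + 16) ↔ -cos(4t); 4·4/(s^2 + 16) ↔ 4sin(4t).

4*sin(4*t) - cos(4*t) - 5*exp(-6*t)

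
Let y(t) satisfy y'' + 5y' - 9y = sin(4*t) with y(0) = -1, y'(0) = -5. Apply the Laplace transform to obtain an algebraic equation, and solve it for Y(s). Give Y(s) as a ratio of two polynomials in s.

Take the Laplace transform of both sides.
Using L{y''} = s^2 Y - s·y(0) - y'(0) and L{y'} = sY - y(0), with y(0) = -1, y'(0) = -5, the left side becomes (s^2 + 5*s - 9)Y - (-s - 10).
The right side is L{sin(4*t)} = 4/(s^2 + 16).
So (s^2 + 5*s - 9)Y = 4/(s^2 + 16) + (-s - 10).
Isolate Y and clear denominators.

Y(s) = (-s^3 - 10*s^2 - 16*s - 156)/(s^4 + 5*s^3 + 7*s^2 + 80*s - 144)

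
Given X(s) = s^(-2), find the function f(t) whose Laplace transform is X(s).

f(t) = t

Since L{t} = 1!/s^2 = 1/s^2, the inverse is t.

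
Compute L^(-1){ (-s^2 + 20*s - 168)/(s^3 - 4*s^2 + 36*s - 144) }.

Factor the denominator: s^3 - 4*s^2 + 36*s - 144 = (s - 4)*(s^2 + 36).
Partial fraction decomposition gives [-2/(s - 4)] + [s/(s^2 + 36)] + [24/(s^2 + 36)].
Invert each term: -2/(s - 4) ↔ -2e^(4t); 1·s/(s^2 + 36) ↔ cos(6t); 4·6/(s^2 + 36) ↔ 4sin(6t).

-2*exp(4*t) + 4*sin(6*t) + cos(6*t)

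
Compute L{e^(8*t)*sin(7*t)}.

L{sin(7t)} = 7/(s^2 + 49).
By the first shifting theorem, multiplying by e^(8t) replaces s with s - 8.

7/((s - 8)^2 + 49)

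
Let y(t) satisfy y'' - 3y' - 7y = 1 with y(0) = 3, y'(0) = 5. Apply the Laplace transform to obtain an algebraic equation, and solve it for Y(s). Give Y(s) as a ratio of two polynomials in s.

Transform both sides with L{·}.
Using L{y''} = s^2 Y - s·y(0) - y'(0) and L{y'} = sY - y(0), with y(0) = 3, y'(0) = 5, the left side becomes (s^2 - 3*s - 7)Y - (3*s - 4).
The right side is L{1} = 1/s.
So (s^2 - 3*s - 7)Y = 1/s + (3*s - 4).
Isolate Y and clear denominators.

Y(s) = (3*s^2 - 4*s + 1)/(s^3 - 3*s^2 - 7*s)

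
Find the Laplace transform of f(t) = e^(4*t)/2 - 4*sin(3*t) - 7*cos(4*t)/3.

-7*s/(3*(s^2 + 16)) - 12/(s^2 + 9) + 1/(2*(s - 4))

The transform is linear, so treat each term independently.
(-7/3)·[L{cos(4t)} = s/(s^2 + 16)]; (1/2)·[L{e^(4t)} = 1/(s - 4)]; (-4)·[L{sin(3t)} = 3/(s^2 + 9)].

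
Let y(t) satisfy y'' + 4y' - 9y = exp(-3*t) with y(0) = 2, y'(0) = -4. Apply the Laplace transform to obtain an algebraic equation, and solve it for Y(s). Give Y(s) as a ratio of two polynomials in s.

Apply the Laplace transform to the equation.
Using L{y''} = s^2 Y - s·y(0) - y'(0) and L{y'} = sY - y(0), with y(0) = 2, y'(0) = -4, the left side becomes (s^2 + 4*s - 9)Y - (2*s + 4).
The right side is L{exp(-3*t)} = 1/(s + 3).
So (s^2 + 4*s - 9)Y = 1/(s + 3) + (2*s + 4).
Divide through and combine into a single rational function.

Y(s) = (2*s^2 + 10*s + 13)/(s^3 + 7*s^2 + 3*s - 27)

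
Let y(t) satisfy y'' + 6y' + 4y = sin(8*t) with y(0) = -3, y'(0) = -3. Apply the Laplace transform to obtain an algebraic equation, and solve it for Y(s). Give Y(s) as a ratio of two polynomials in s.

Y(s) = (-3*s^3 - 21*s^2 - 192*s - 1336)/(s^4 + 6*s^3 + 68*s^2 + 384*s + 256)

Apply the Laplace transform to the equation.
With L{y''} = s^2 Y - s·y(0) - y'(0) and L{y'} = sY - y(0), with y(0) = -3, y'(0) = -3: the LHS transforms to (s^2 + 6*s + 4)Y - (-3*s - 21).
The right side is L{sin(8*t)} = 8/(s^2 + 64).
So (s^2 + 6*s + 4)Y = 8/(s^2 + 64) + (-3*s - 21).
Divide through and combine into a single rational function.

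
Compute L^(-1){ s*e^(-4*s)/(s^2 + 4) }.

Heaviside(t - 4)*(cos(2*t - 8))

The factor e^(-4s) signals a time shift by c = 4 (second shifting theorem).
L{cos(2t)} = s/(s^2 + 4), so L^-1{s/(s^2 + 4)} = cos(2*t).
Hence the inverse is u(t - 4) times that function evaluated at t - 4.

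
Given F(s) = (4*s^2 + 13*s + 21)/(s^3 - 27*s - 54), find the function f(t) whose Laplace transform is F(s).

Factor the denominator: s^3 - 27*s - 54 = (s - 6)*(s + 3)^2.
Partial fraction decomposition gives [1/(s + 3)] + [-2/(s + 3)^2] + [3/(s - 6)].
Invert each term: 1/(s + 3) ↔ e^(-3t); -2/(s + 3)^2 ↔ -2t·e^(-3t); 3/(s - 6) ↔ 3e^(6t).

f(t) = -2*t*exp(-3*t) + 3*exp(6*t) + exp(-3*t)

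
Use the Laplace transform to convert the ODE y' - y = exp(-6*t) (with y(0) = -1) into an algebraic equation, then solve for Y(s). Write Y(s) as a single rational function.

Y(s) = (-s - 5)/(s^2 + 5*s - 6)

Take the Laplace transform of both sides.
The derivative rules (L{y'} = sY - y(0) = sY - (-1)) turn the left side into (s - 1)Y - (-1).
The right side is L{exp(-6*t)} = 1/(s + 6).
So (s - 1)Y = 1/(s + 6) + (-1).
Isolate Y and clear denominators.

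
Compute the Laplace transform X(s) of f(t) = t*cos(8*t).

L{cos(8t)} = s/(s^2 + 64).
Then apply L{t·g(t)} = -d/ds[G(s)] with G(s) = s/(s^2 + 64):
differentiating 1 time and applying the sign gives (s - 8)*(s + 8)/(s^2 + 64)^2.

X(s) = (s - 8)*(s + 8)/(s^2 + 64)^2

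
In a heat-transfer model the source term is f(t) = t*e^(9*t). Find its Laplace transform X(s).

X(s) = (s - 9)^(-2)

L{e^(9t)} = 1/(s - 9).
Then apply L{t·g(t)} = -d/ds[G(s)] with G(s) = 1/(s - 9):
differentiating 1 time and applying the sign gives (s - 9)^(-2).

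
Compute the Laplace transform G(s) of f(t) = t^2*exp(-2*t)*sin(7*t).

G(s) = 14*(3*s^2 + 12*s - 37)/(s^2 + 4*s + 53)^3

L{sin(7t)} = 7/(s^2 + 49).
Multiplying by e^(-2t) shifts s → s + 2, so L{exp(-2*t)*sin(7*t)} = 7/((s + 2)^2 + 49).
Then apply L{t^2·g(t)} = (-1)^2 d^2/ds^2[H(s)] with H(s) = 7/((s + 2)^2 + 49):
differentiating 2 times and applying the sign gives 14*(3*s^2 + 12*s - 37)/(s^2 + 4*s + 53)^3.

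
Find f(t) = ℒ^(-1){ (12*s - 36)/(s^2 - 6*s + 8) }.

f(t) = 6*exp(4*t) + 6*exp(2*t)

Factor the denominator: s^2 - 6*s + 8 = (s - 4)*(s - 2).
Partial fraction decomposition gives [6/(s - 4)] + [6/(s - 2)].
Invert each term: 6/(s - 4) ↔ 6e^(4t); 6/(s - 2) ↔ 6e^(2t).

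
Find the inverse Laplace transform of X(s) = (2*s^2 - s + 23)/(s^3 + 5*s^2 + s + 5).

Factor the denominator: s^3 + 5*s^2 + s + 5 = (s + 5)*(s^2 + 1).
Partial fraction decomposition gives [3/(s + 5)] + [-s/(s^2 + 1)] + [4/(s^2 + 1)].
Invert each term: 3/(s + 5) ↔ 3e^(-5t); -1·s/(s^2 + 1) ↔ -cos(t); 4·1/(s^2 + 1) ↔ 4sin(t).

4*sin(t) - cos(t) + 3*exp(-5*t)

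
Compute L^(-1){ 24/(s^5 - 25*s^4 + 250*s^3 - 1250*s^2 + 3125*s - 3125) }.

t^4*exp(5*t)

Rewrite the denominator: s^5 - 25*s^4 + 250*s^3 - 1250*s^2 + 3125*s - 3125 = (s - 5)^5.
The form in (s - 5) signals a first-shifting-theorem factor e^(5t).
Since L{t^4} = 4!/s^5 = 24/s^5, the inverse is t^4*exp(5*t).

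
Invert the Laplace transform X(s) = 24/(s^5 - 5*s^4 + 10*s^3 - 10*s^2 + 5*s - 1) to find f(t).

f(t) = t^4*exp(t)

Rewrite the denominator: s^5 - 5*s^4 + 10*s^3 - 10*s^2 + 5*s - 1 = (s - 1)^5.
The form in (s - 1) signals a first-shifting-theorem factor e^(t).
Since L{t^4} = 4!/s^5 = 24/s^5, the inverse is t^4*e^(t).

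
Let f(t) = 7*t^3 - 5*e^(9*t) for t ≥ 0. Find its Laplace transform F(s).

The transform is linear, so treat each term independently.
(7)·[L{t^3} = 3!/s^4 = 6/s^4]; (-5)·[L{e^(9t)} = 1/(s - 9)].

F(s) = -5/(s - 9) + 42/s^4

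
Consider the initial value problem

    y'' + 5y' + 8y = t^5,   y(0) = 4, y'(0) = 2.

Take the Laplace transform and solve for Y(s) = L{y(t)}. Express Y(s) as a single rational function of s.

Transform both sides with L{·}.
Using L{y''} = s^2 Y - s·y(0) - y'(0) and L{y'} = sY - y(0), with y(0) = 4, y'(0) = 2, the left side becomes (s^2 + 5*s + 8)Y - (4*s + 22).
The right side is L{t^5} = 120/s^6.
So (s^2 + 5*s + 8)Y = 120/s^6 + (4*s + 22).
Solve for Y(s) and write it as one ratio of polynomials.

Y(s) = (4*s^7 + 22*s^6 + 120)/(s^8 + 5*s^7 + 8*s^6)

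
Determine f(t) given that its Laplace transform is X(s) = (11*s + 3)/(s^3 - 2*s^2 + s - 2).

Factor the denominator: s^3 - 2*s^2 + s - 2 = (s - 2)*(s^2 + 1).
Partial fraction decomposition gives [5/(s - 2)] + [-5*s/(s^2 + 1)] + [1/(s^2 + 1)].
Invert each term: 5/(s - 2) ↔ 5e^(2t); -5·s/(s^2 + 1) ↔ -5cos(t); 1·1/(s^2 + 1) ↔ sin(t).

f(t) = 5*exp(2*t) + sin(t) - 5*cos(t)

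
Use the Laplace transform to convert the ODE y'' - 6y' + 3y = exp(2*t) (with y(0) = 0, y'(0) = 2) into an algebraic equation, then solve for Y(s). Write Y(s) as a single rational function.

Y(s) = (2*s - 3)/(s^3 - 8*s^2 + 15*s - 6)

Laplace-transform each side.
With L{y''} = s^2 Y - s·y(0) - y'(0) and L{y'} = sY - y(0), with y(0) = 0, y'(0) = 2: the LHS transforms to (s^2 - 6*s + 3)Y - (2).
The right side is L{exp(2*t)} = 1/(s - 2).
So (s^2 - 6*s + 3)Y = 1/(s - 2) + (2).
Divide through and combine into a single rational function.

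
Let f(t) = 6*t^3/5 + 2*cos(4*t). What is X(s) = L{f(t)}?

X(s) = 2*s/(s^2 + 16) + 36/(5*s^4)

By linearity of the Laplace transform, transform each term separately.
(6/5)·[L{t^3} = 3!/s^4 = 6/s^4]; (2)·[L{cos(4t)} = s/(s^2 + 16)].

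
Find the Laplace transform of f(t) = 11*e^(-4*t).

11/(s + 4)

L{11} = 11/s.
By the first shifting theorem, multiplying by e^(-4t) replaces s with s + 4.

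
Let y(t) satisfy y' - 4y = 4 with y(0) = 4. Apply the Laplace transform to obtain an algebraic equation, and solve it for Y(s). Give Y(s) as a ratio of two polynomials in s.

Y(s) = (4*s + 4)/(s^2 - 4*s)

Laplace-transform each side.
The derivative rules (L{y'} = sY - y(0) = sY - 4) turn the left side into (s - 4)Y - (4).
The right side is L{4} = 4/s.
So (s - 4)Y = 4/s + (4).
Isolate Y and clear denominators.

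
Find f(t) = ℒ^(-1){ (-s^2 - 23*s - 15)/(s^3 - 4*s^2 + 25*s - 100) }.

Factor the denominator: s^3 - 4*s^2 + 25*s - 100 = (s - 4)*(s^2 + 25).
Partial fraction decomposition gives [-3/(s - 4)] + [2*s/(s^2 + 25)] + [-15/(s^2 + 25)].
Invert each term: -3/(s - 4) ↔ -3e^(4t); 2·s/(s^2 + 25) ↔ 2cos(5t); -3·5/(s^2 + 25) ↔ -3sin(5t).

f(t) = -3*exp(4*t) - 3*sin(5*t) + 2*cos(5*t)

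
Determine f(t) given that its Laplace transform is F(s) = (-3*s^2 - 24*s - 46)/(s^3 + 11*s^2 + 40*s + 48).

f(t) = -2*t*exp(-4*t) - exp(-3*t) - 2*exp(-4*t)

Factor the denominator: s^3 + 11*s^2 + 40*s + 48 = (s + 3)*(s + 4)^2.
Partial fraction decomposition gives [-2/(s + 4)] + [-2/(s + 4)^2] + [-1/(s + 3)].
Invert each term: -2/(s + 4) ↔ -2e^(-4t); -2/(s + 4)^2 ↔ -2t·e^(-4t); -1/(s + 3) ↔ -e^(-3t).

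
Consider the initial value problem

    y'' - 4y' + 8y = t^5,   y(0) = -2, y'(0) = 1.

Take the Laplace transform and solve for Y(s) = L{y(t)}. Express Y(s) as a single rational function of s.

Y(s) = (-2*s^7 + 9*s^6 + 120)/(s^8 - 4*s^7 + 8*s^6)

Take the Laplace transform of both sides.
The derivative rules (L{y''} = s^2 Y - s·y(0) - y'(0) and L{y'} = sY - y(0), with y(0) = -2, y'(0) = 1) turn the left side into (s^2 - 4*s + 8)Y - (-2*s + 9).
The right side is L{t^5} = 120/s^6.
So (s^2 - 4*s + 8)Y = 120/s^6 + (-2*s + 9).
Isolate Y and clear denominators.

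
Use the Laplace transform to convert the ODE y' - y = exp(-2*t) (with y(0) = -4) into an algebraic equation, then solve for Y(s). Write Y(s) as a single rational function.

Transform both sides with L{·}.
The derivative rules (L{y'} = sY - y(0) = sY - (-4)) turn the left side into (s - 1)Y - (-4).
The right side is L{exp(-2*t)} = 1/(s + 2).
So (s - 1)Y = 1/(s + 2) + (-4).
Divide through and combine into a single rational function.

Y(s) = (-4*s - 7)/(s^2 + s - 2)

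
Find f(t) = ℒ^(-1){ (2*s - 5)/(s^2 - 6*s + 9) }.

Factor the denominator: s^2 - 6*s + 9 = (s - 3)^2.
Partial fraction decomposition gives [2/(s - 3)] + [(s - 3)^(-2)].
Invert each term: 2/(s - 3) ↔ 2e^(3t); 1/(s - 3)^2 ↔ t·e^(3t).

f(t) = t*exp(3*t) + 2*exp(3*t)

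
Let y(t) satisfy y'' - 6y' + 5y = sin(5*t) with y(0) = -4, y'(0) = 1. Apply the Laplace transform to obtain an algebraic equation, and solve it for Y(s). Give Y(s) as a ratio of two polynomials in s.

Apply the Laplace transform to the equation.
With L{y''} = s^2 Y - s·y(0) - y'(0) and L{y'} = sY - y(0), with y(0) = -4, y'(0) = 1: the LHS transforms to (s^2 - 6*s + 5)Y - (-4*s + 25).
The right side is L{sin(5*t)} = 5/(s^2 + 25).
So (s^2 - 6*s + 5)Y = 5/(s^2 + 25) + (-4*s + 25).
Divide through and combine into a single rational function.

Y(s) = (-4*s^3 + 25*s^2 - 100*s + 630)/(s^4 - 6*s^3 + 30*s^2 - 150*s + 125)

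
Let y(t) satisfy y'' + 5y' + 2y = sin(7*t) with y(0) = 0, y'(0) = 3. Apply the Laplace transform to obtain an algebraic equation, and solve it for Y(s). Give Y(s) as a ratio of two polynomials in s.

Take the Laplace transform of both sides.
Using L{y''} = s^2 Y - s·y(0) - y'(0) and L{y'} = sY - y(0), with y(0) = 0, y'(0) = 3, the left side becomes (s^2 + 5*s + 2)Y - (3).
The right side is L{sin(7*t)} = 7/(s^2 + 49).
So (s^2 + 5*s + 2)Y = 7/(s^2 + 49) + (3).
Divide through and combine into a single rational function.

Y(s) = (3*s^2 + 154)/(s^4 + 5*s^3 + 51*s^2 + 245*s + 98)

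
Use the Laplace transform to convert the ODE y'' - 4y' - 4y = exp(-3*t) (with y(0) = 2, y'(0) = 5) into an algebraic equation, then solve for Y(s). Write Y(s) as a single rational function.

Y(s) = (2*s^2 + 3*s - 8)/(s^3 - s^2 - 16*s - 12)

Take the Laplace transform of both sides.
Using L{y''} = s^2 Y - s·y(0) - y'(0) and L{y'} = sY - y(0), with y(0) = 2, y'(0) = 5, the left side becomes (s^2 - 4*s - 4)Y - (2*s - 3).
The right side is L{exp(-3*t)} = 1/(s + 3).
So (s^2 - 4*s - 4)Y = 1/(s + 3) + (2*s - 3).
Divide through and combine into a single rational function.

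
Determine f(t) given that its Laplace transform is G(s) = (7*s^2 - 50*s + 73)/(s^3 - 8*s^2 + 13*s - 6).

Factor the denominator: s^3 - 8*s^2 + 13*s - 6 = (s - 6)*(s - 1)^2.
Partial fraction decomposition gives [6/(s - 1)] + [-6/(s - 1)^2] + [1/(s - 6)].
Invert each term: 6/(s - 1) ↔ 6e^(t); -6/(s - 1)^2 ↔ -6t·e^(t); 1/(s - 6) ↔ e^(6t).

f(t) = -6*t*exp(t) + exp(6*t) + 6*exp(t)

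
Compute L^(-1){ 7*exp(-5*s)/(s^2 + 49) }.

Heaviside(t - 5)*(sin(7*t - 35))

The factor e^(-5s) signals a time shift by c = 5 (second shifting theorem).
L{sin(7t)} = 7/(s^2 + 49), so L^-1{7/(s^2 + 49)} = sin(7*t).
Hence the inverse is u(t - 5) times that function evaluated at t - 5.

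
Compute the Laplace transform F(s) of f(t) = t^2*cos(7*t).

F(s) = 2*s*(s^2 - 147)/(s^2 + 49)^3

L{cos(7t)} = s/(s^2 + 49).
Then apply L{t^2·g(t)} = (-1)^2 d^2/ds^2[G(s)] with G(s) = s/(s^2 + 49):
differentiating 2 times and applying the sign gives 2*s*(s^2 - 147)/(s^2 + 49)^3.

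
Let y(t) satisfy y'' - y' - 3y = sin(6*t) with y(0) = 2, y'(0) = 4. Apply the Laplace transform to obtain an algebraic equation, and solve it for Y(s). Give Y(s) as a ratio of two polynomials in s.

Apply the Laplace transform to the equation.
Using L{y''} = s^2 Y - s·y(0) - y'(0) and L{y'} = sY - y(0), with y(0) = 2, y'(0) = 4, the left side becomes (s^2 - s - 3)Y - (2*s + 2).
The right side is L{sin(6*t)} = 6/(s^2 + 36).
So (s^2 - s - 3)Y = 6/(s^2 + 36) + (2*s + 2).
Solve for Y(s) and write it as one ratio of polynomials.

Y(s) = (2*s^3 + 2*s^2 + 72*s + 78)/(s^4 - s^3 + 33*s^2 - 36*s - 108)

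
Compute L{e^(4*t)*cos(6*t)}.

L{cos(6t)} = s/(s^2 + 36).
By the first shifting theorem, multiplying by e^(4t) replaces s with s - 4.

(s - 4)/((s - 4)^2 + 36)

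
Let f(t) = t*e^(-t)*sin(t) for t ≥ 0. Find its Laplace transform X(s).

X(s) = 2*(s + 1)/(s^2 + 2*s + 2)^2

L{sin(t)} = 1/(s^2 + 1).
Multiplying by e^(-t) shifts s → s + 1, so L{e^(-t)*sin(t)} = 1/((s + 1)^2 + 1).
Then apply L{t·g(t)} = -d/ds[G(s)] with G(s) = 1/((s + 1)^2 + 1):
differentiating 1 time and applying the sign gives 2*(s + 1)/(s^2 + 2*s + 2)^2.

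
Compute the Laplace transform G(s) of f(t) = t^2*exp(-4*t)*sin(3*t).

G(s) = 18*(s^2 + 8*s + 13)/(s^2 + 8*s + 25)^3

L{sin(3t)} = 3/(s^2 + 9).
Multiplying by e^(-4t) shifts s → s + 4, so L{exp(-4*t)*sin(3*t)} = 3/((s + 4)^2 + 9).
Then apply L{t^2·g(t)} = (-1)^2 d^2/ds^2[H(s)] with H(s) = 3/((s + 4)^2 + 9):
differentiating 2 times and applying the sign gives 18*(s^2 + 8*s + 13)/(s^2 + 8*s + 25)^3.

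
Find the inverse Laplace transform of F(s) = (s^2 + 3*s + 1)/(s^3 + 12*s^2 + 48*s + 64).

5*t^2*exp(-4*t)/2 - 5*t*exp(-4*t) + exp(-4*t)

Factor the denominator: s^3 + 12*s^2 + 48*s + 64 = (s + 4)^3.
Partial fraction decomposition gives [1/(s + 4)] + [-5/(s + 4)^2] + [5/(s + 4)^3].
Invert each term: 1/(s + 4) ↔ e^(-4t); -5/(s + 4)^2 ↔ -5t·e^(-4t); 5/(s + 4)^3 ↔ (5/2)t^2·e^(-4t).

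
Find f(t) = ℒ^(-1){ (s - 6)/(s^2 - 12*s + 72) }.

Rewrite the denominator: s^2 - 12*s + 72 = (s - 6)^2 + 36.
The form in (s - 6) signals a first-shifting-theorem factor e^(6t).
Since L{cos(6t)} = s/(s^2 + 36), the inverse is exp(6*t)*cos(6*t).

f(t) = exp(6*t)*cos(6*t)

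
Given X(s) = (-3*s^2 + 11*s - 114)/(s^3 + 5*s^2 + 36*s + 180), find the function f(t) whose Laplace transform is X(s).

f(t) = sin(6*t) + cos(6*t) - 4*exp(-5*t)

Factor the denominator: s^3 + 5*s^2 + 36*s + 180 = (s + 5)*(s^2 + 36).
Partial fraction decomposition gives [-4/(s + 5)] + [s/(s^2 + 36)] + [6/(s^2 + 36)].
Invert each term: -4/(s + 5) ↔ -4e^(-5t); 1·s/(s^2 + 36) ↔ cos(6t); 1·6/(s^2 + 36) ↔ sin(6t).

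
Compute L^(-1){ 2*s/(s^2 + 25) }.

Since L{cos(5t)} = s/(s^2 + 25), the inverse is cos(5*t), scaled by 2.

2*cos(5*t)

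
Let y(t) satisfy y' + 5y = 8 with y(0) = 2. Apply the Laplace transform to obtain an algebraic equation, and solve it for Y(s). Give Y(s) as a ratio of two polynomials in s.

Apply the Laplace transform to the equation.
With L{y'} = sY - y(0) = sY - 2: the LHS transforms to (s + 5)Y - (2).
The right side is L{8} = 8/s.
So (s + 5)Y = 8/s + (2).
Divide through and combine into a single rational function.

Y(s) = (2*s + 8)/(s^2 + 5*s)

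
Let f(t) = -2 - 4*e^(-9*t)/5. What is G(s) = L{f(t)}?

G(s) = -4/(5*(s + 9)) - 2/s

By linearity of the Laplace transform, transform each term separately.
L{-2} = -2/s; (-4/5)·[L{e^(-9t)} = 1/(s + 9)].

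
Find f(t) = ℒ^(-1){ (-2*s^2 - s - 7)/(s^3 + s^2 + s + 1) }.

f(t) = -3*sin(t) + 2*cos(t) - 4*exp(-t)

Factor the denominator: s^3 + s^2 + s + 1 = (s + 1)*(s^2 + 1).
Partial fraction decomposition gives [-4/(s + 1)] + [2*s/(s^2 + 1)] + [-3/(s^2 + 1)].
Invert each term: -4/(s + 1) ↔ -4e^(-t); 2·s/(s^2 + 1) ↔ 2cos(t); -3·1/(s^2 + 1) ↔ -3sin(t).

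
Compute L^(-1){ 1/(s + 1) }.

Since L{e^(-t)} = 1/(s + 1), the inverse is e^(-t).

exp(-t)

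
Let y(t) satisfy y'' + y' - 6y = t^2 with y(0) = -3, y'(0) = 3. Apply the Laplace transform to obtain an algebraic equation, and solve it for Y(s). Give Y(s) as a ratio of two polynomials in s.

Y(s) = (-3*s^4 + 2)/(s^5 + s^4 - 6*s^3)

Take the Laplace transform of both sides.
With L{y''} = s^2 Y - s·y(0) - y'(0) and L{y'} = sY - y(0), with y(0) = -3, y'(0) = 3: the LHS transforms to (s^2 + s - 6)Y - (-3*s).
The right side is L{t^2} = 2/s^3.
So (s^2 + s - 6)Y = 2/s^3 + (-3*s).
Divide through and combine into a single rational function.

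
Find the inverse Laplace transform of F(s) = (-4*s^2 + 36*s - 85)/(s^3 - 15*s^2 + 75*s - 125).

Factor the denominator: s^3 - 15*s^2 + 75*s - 125 = (s - 5)^3.
Partial fraction decomposition gives [-4/(s - 5)] + [-4/(s - 5)^2] + [-5/(s - 5)^3].
Invert each term: -4/(s - 5) ↔ -4e^(5t); -4/(s - 5)^2 ↔ -4t·e^(5t); -5/(s - 5)^3 ↔ (-5/2)t^2·e^(5t).

-5*t^2*exp(5*t)/2 - 4*t*exp(5*t) - 4*exp(5*t)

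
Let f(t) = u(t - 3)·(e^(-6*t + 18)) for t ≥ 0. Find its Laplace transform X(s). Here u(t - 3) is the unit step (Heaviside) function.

X(s) = exp(-3*s)/(s + 6)

By the second shifting theorem, L{u(t - c)·g(t - c)} = e^(-cs)·G(s) with c = 3 and G(s) = L{g(t)}.
L{e^(-6t)} = 1/(s + 6).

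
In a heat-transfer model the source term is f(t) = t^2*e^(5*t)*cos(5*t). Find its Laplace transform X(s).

L{cos(5t)} = s/(s^2 + 25).
Multiplying by e^(5t) shifts s → s - 5, so L{e^(5*t)*cos(5*t)} = (s - 5)/((s - 5)^2 + 25).
Then apply L{t^2·g(t)} = (-1)^2 d^2/ds^2[G(s)] with G(s) = (s - 5)/((s - 5)^2 + 25):
differentiating 2 times and applying the sign gives 2*(s - 5)*(s^2 - 10*s - 50)/(s^2 - 10*s + 50)^3.

X(s) = 2*(s - 5)*(s^2 - 10*s - 50)/(s^2 - 10*s + 50)^3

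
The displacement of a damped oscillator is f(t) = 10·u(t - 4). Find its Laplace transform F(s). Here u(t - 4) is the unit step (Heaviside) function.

F(s) = 10*exp(-4*s)/s

By the second shifting theorem, L{u(t - c)·g(t - c)} = e^(-cs)·G(s) with c = 4 and G(s) = L{g(t)}.
L{10} = 10/s.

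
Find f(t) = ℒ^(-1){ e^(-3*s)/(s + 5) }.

f(t) = Heaviside(t - 3)*(exp(-5*t + 15))

The factor e^(-3s) signals a time shift by c = 3 (second shifting theorem).
L{e^(-5t)} = 1/(s + 5), so L^-1{1/(s + 5)} = e^(-5*t).
Hence the inverse is u(t - 3) times that function evaluated at t - 3.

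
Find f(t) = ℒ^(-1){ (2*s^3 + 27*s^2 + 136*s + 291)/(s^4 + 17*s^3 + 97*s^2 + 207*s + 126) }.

Factor the denominator: s^4 + 17*s^3 + 97*s^2 + 207*s + 126 = (s + 1)*(s + 3)*(s + 6)*(s + 7).
Partial fraction decomposition gives [-3/(s + 3)] + [1/(s + 7)] + [1/(s + 6)] + [3/(s + 1)].
Invert each term: -3/(s + 3) ↔ -3e^(-3t); 1/(s + 7) ↔ e^(-7t); 1/(s + 6) ↔ e^(-6t); 3/(s + 1) ↔ 3e^(-t).

f(t) = 3*exp(-t) - 3*exp(-3*t) + exp(-6*t) + exp(-7*t)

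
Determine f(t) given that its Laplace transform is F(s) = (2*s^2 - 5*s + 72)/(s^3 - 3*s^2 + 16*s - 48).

f(t) = 3*exp(3*t) - 2*sin(4*t) - cos(4*t)

Factor the denominator: s^3 - 3*s^2 + 16*s - 48 = (s - 3)*(s^2 + 16).
Partial fraction decomposition gives [3/(s - 3)] + [-s/(s^2 + 16)] + [-8/(s^2 + 16)].
Invert each term: 3/(s - 3) ↔ 3e^(3t); -1·s/(s^2 + 16) ↔ -cos(4t); -2·4/(s^2 + 16) ↔ -2sin(4t).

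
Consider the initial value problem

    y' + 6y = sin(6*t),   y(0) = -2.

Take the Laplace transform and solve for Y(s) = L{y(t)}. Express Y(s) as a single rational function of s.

Y(s) = (-2*s^2 - 66)/(s^3 + 6*s^2 + 36*s + 216)

Apply the Laplace transform to the equation.
With L{y'} = sY - y(0) = sY - (-2): the LHS transforms to (s + 6)Y - (-2).
The right side is L{sin(6*t)} = 6/(s^2 + 36).
So (s + 6)Y = 6/(s^2 + 36) + (-2).
Divide through and combine into a single rational function.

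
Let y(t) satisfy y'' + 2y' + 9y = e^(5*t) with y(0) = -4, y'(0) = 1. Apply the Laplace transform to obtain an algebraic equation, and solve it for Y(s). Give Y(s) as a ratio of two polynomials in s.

Y(s) = (-4*s^2 + 13*s + 36)/(s^3 - 3*s^2 - s - 45)

Apply the Laplace transform to the equation.
With L{y''} = s^2 Y - s·y(0) - y'(0) and L{y'} = sY - y(0), with y(0) = -4, y'(0) = 1: the LHS transforms to (s^2 + 2*s + 9)Y - (-4*s - 7).
The right side is L{e^(5*t)} = 1/(s - 5).
So (s^2 + 2*s + 9)Y = 1/(s - 5) + (-4*s - 7).
Solve for Y(s) and write it as one ratio of polynomials.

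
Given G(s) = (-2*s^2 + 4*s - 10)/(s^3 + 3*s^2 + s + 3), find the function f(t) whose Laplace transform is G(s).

f(t) = -2*sin(t) + 2*cos(t) - 4*exp(-3*t)

Factor the denominator: s^3 + 3*s^2 + s + 3 = (s + 3)*(s^2 + 1).
Partial fraction decomposition gives [-4/(s + 3)] + [2*s/(s^2 + 1)] + [-2/(s^2 + 1)].
Invert each term: -4/(s + 3) ↔ -4e^(-3t); 2·s/(s^2 + 1) ↔ 2cos(t); -2·1/(s^2 + 1) ↔ -2sin(t).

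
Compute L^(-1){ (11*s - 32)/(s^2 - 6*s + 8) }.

Factor the denominator: s^2 - 6*s + 8 = (s - 4)*(s - 2).
Partial fraction decomposition gives [5/(s - 2)] + [6/(s - 4)].
Invert each term: 5/(s - 2) ↔ 5e^(2t); 6/(s - 4) ↔ 6e^(4t).

6*exp(4*t) + 5*exp(2*t)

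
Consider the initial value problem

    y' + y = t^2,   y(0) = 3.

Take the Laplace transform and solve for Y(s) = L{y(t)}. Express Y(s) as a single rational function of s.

Y(s) = (3*s^3 + 2)/(s^4 + s^3)

Apply the Laplace transform to the equation.
The derivative rules (L{y'} = sY - y(0) = sY - 3) turn the left side into (s + 1)Y - (3).
The right side is L{t^2} = 2/s^3.
So (s + 1)Y = 2/s^3 + (3).
Divide through and combine into a single rational function.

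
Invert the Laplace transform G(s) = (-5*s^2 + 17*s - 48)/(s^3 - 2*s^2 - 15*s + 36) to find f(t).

f(t) = -6*t*exp(3*t) - exp(3*t) - 4*exp(-4*t)

Factor the denominator: s^3 - 2*s^2 - 15*s + 36 = (s - 3)^2*(s + 4).
Partial fraction decomposition gives [-1/(s - 3)] + [-6/(s - 3)^2] + [-4/(s + 4)].
Invert each term: -1/(s - 3) ↔ -e^(3t); -6/(s - 3)^2 ↔ -6t·e^(3t); -4/(s + 4) ↔ -4e^(-4t).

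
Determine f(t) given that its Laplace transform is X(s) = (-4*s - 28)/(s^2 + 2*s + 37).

Complete the square in the denominator: s^2 + 2*s + 37 = (s + 1)^2 + 6^2.
Split the numerator to match: -4*s - 28 = -4·(s + 1) - 4·6.
Invert each term: -4·(s + 1)/((s + 1)^2 + 36) ↔ -4e^(-t)cos(6t); -4·6/((s + 1)^2 + 36) ↔ -4e^(-t)sin(6t).

f(t) = -4*exp(-t)*sin(6*t) - 4*exp(-t)*cos(6*t)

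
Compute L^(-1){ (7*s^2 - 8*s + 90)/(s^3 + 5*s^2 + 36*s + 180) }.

Factor the denominator: s^3 + 5*s^2 + 36*s + 180 = (s + 5)*(s^2 + 36).
Partial fraction decomposition gives [5/(s + 5)] + [2*s/(s^2 + 36)] + [-18/(s^2 + 36)].
Invert each term: 5/(s + 5) ↔ 5e^(-5t); 2·s/(s^2 + 36) ↔ 2cos(6t); -3·6/(s^2 + 36) ↔ -3sin(6t).

-3*sin(6*t) + 2*cos(6*t) + 5*exp(-5*t)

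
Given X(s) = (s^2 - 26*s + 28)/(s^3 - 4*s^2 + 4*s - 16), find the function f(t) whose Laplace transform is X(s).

f(t) = -3*exp(4*t) - 5*sin(2*t) + 4*cos(2*t)

Factor the denominator: s^3 - 4*s^2 + 4*s - 16 = (s - 4)*(s^2 + 4).
Partial fraction decomposition gives [-3/(s - 4)] + [4*s/(s^2 + 4)] + [-10/(s^2 + 4)].
Invert each term: -3/(s - 4) ↔ -3e^(4t); 4·s/(s^2 + 4) ↔ 4cos(2t); -5·2/(s^2 + 4) ↔ -5sin(2t).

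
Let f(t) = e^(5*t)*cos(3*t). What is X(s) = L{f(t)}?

X(s) = (s - 5)/((s - 5)^2 + 9)

L{cos(3t)} = s/(s^2 + 9).
By the first shifting theorem, multiplying by e^(5t) replaces s with s - 5.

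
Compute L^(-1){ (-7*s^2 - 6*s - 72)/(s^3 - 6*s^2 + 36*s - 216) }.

-5*exp(6*t) - 3*sin(6*t) - 2*cos(6*t)

Factor the denominator: s^3 - 6*s^2 + 36*s - 216 = (s - 6)*(s^2 + 36).
Partial fraction decomposition gives [-5/(s - 6)] + [-2*s/(s^2 + 36)] + [-18/(s^2 + 36)].
Invert each term: -5/(s - 6) ↔ -5e^(6t); -2·s/(s^2 + 36) ↔ -2cos(6t); -3·6/(s^2 + 36) ↔ -3sin(6t).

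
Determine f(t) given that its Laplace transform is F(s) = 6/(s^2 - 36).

f(t) = sinh(6*t)

Since L{sinh(6t)} = 6/(s^2 - 36), the inverse is sinh(6*t).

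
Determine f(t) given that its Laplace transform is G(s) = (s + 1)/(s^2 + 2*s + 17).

Rewrite the denominator: s^2 + 2*s + 17 = (s + 1)^2 + 16.
The form in (s + 1) signals a first-shifting-theorem factor e^(-t).
Since L{cos(4t)} = s/(s^2 + 16), the inverse is e^(-t)*cos(4*t).

f(t) = exp(-t)*cos(4*t)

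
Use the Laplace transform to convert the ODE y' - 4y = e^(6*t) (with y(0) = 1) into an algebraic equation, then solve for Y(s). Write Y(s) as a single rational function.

Take the Laplace transform of both sides.
Using L{y'} = sY - y(0) = sY - 1, the left side becomes (s - 4)Y - (1).
The right side is L{e^(6*t)} = 1/(s - 6).
So (s - 4)Y = 1/(s - 6) + (1).
Solve for Y(s) and write it as one ratio of polynomials.

Y(s) = (s - 5)/(s^2 - 10*s + 24)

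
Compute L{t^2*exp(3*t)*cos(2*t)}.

2*(s - 3)*(s^2 - 6*s - 3)/(s^2 - 6*s + 13)^3

L{cos(2t)} = s/(s^2 + 4).
Multiplying by e^(3t) shifts s → s - 3, so L{exp(3*t)*cos(2*t)} = (s - 3)/((s - 3)^2 + 4).
Then apply L{t^2·g(t)} = (-1)^2 d^2/ds^2[H(s)] with H(s) = (s - 3)/((s - 3)^2 + 4):
differentiating 2 times and applying the sign gives 2*(s - 3)*(s^2 - 6*s - 3)/(s^2 - 6*s + 13)^3.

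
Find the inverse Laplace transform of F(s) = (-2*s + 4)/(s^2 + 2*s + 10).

2*exp(-t)*sin(3*t) - 2*exp(-t)*cos(3*t)

Complete the square in the denominator: s^2 + 2*s + 10 = (s + 1)^2 + 3^2.
Split the numerator to match: -2*s + 4 = -2·(s + 1) + 2·3.
Invert each term: -2·(s + 1)/((s + 1)^2 + 9) ↔ -2e^(-t)cos(3t); 2·3/((s + 1)^2 + 9) ↔ 2e^(-t)sin(3t).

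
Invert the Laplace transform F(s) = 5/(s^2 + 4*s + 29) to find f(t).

Rewrite the denominator: s^2 + 4*s + 29 = (s + 2)^2 + 25.
The form in (s + 2) signals a first-shifting-theorem factor e^(-2t).
Since L{sin(5t)} = 5/(s^2 + 25), the inverse is e^(-2*t)*sin(5*t).

f(t) = exp(-2*t)*sin(5*t)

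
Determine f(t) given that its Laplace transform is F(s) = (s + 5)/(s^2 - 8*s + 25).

Complete the square in the denominator: s^2 - 8*s + 25 = (s - 4)^2 + 3^2.
Split the numerator to match: s + 5 = 1·(s - 4) + 3·3.
Invert each term: 1·(s - 4)/((s - 4)^2 + 9) ↔ e^(4t)cos(3t); 3·3/((s - 4)^2 + 9) ↔ 3e^(4t)sin(3t).

f(t) = 3*exp(4*t)*sin(3*t) + exp(4*t)*cos(3*t)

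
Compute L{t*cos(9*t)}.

(s - 9)*(s + 9)/(s^2 + 81)^2

L{cos(9t)} = s/(s^2 + 81).
Then apply L{t·g(t)} = -d/ds[G(s)] with G(s) = s/(s^2 + 81):
differentiating 1 time and applying the sign gives (s - 9)*(s + 9)/(s^2 + 81)^2.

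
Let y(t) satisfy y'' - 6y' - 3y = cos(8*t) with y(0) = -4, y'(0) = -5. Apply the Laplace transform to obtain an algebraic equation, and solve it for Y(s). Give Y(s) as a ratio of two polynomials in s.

Y(s) = (-4*s^3 + 19*s^2 - 255*s + 1216)/(s^4 - 6*s^3 + 61*s^2 - 384*s - 192)

Laplace-transform each side.
The derivative rules (L{y''} = s^2 Y - s·y(0) - y'(0) and L{y'} = sY - y(0), with y(0) = -4, y'(0) = -5) turn the left side into (s^2 - 6*s - 3)Y - (-4*s + 19).
The right side is L{cos(8*t)} = s/(s^2 + 64).
So (s^2 - 6*s - 3)Y = s/(s^2 + 64) + (-4*s + 19).
Divide through and combine into a single rational function.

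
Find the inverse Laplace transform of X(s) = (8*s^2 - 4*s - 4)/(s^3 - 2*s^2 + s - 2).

4*exp(2*t) + 4*sin(t) + 4*cos(t)

Factor the denominator: s^3 - 2*s^2 + s - 2 = (s - 2)*(s^2 + 1).
Partial fraction decomposition gives [4/(s - 2)] + [4*s/(s^2 + 1)] + [4/(s^2 + 1)].
Invert each term: 4/(s - 2) ↔ 4e^(2t); 4·s/(s^2 + 1) ↔ 4cos(t); 4·1/(s^2 + 1) ↔ 4sin(t).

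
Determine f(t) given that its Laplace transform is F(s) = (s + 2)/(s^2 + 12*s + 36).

Factor the denominator: s^2 + 12*s + 36 = (s + 6)^2.
Partial fraction decomposition gives [1/(s + 6)] + [-4/(s + 6)^2].
Invert each term: 1/(s + 6) ↔ e^(-6t); -4/(s + 6)^2 ↔ -4t·e^(-6t).

f(t) = -4*t*exp(-6*t) + exp(-6*t)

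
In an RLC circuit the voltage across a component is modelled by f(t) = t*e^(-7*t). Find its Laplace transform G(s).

G(s) = (s + 7)^(-2)

L{e^(-7t)} = 1/(s + 7).
Then apply L{t·g(t)} = -d/ds[H(s)] with H(s) = 1/(s + 7):
differentiating 1 time and applying the sign gives (s + 7)^(-2).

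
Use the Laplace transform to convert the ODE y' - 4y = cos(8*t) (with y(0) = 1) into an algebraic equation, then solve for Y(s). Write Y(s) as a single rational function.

Laplace-transform each side.
With L{y'} = sY - y(0) = sY - 1: the LHS transforms to (s - 4)Y - (1).
The right side is L{cos(8*t)} = s/(s^2 + 64).
So (s - 4)Y = s/(s^2 + 64) + (1).
Isolate Y and clear denominators.

Y(s) = (s^2 + s + 64)/(s^3 - 4*s^2 + 64*s - 256)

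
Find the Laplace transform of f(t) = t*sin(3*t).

6*s/(s^2 + 9)^2

L{sin(3t)} = 3/(s^2 + 9).
Then apply L{t·g(t)} = -d/ds[H(s)] with H(s) = 3/(s^2 + 9):
differentiating 1 time and applying the sign gives 6*s/(s^2 + 9)^2.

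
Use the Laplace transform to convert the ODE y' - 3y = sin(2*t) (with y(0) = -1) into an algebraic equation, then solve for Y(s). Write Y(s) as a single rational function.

Transform both sides with L{·}.
Using L{y'} = sY - y(0) = sY - (-1), the left side becomes (s - 3)Y - (-1).
The right side is L{sin(2*t)} = 2/(s^2 + 4).
So (s - 3)Y = 2/(s^2 + 4) + (-1).
Divide through and combine into a single rational function.

Y(s) = (-s^2 - 2)/(s^3 - 3*s^2 + 4*s - 12)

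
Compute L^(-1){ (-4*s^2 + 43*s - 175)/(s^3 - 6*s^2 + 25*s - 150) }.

Factor the denominator: s^3 - 6*s^2 + 25*s - 150 = (s - 6)*(s^2 + 25).
Partial fraction decomposition gives [-1/(s - 6)] + [-3*s/(s^2 + 25)] + [25/(s^2 + 25)].
Invert each term: -1/(s - 6) ↔ -e^(6t); -3·s/(s^2 + 25) ↔ -3cos(5t); 5·5/(s^2 + 25) ↔ 5sin(5t).

-exp(6*t) + 5*sin(5*t) - 3*cos(5*t)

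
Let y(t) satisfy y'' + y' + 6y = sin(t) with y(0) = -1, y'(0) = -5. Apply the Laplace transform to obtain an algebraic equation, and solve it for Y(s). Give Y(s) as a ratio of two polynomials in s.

Y(s) = (-s^3 - 6*s^2 - s - 5)/(s^4 + s^3 + 7*s^2 + s + 6)

Take the Laplace transform of both sides.
The derivative rules (L{y''} = s^2 Y - s·y(0) - y'(0) and L{y'} = sY - y(0), with y(0) = -1, y'(0) = -5) turn the left side into (s^2 + s + 6)Y - (-s - 6).
The right side is L{sin(t)} = 1/(s^2 + 1).
So (s^2 + s + 6)Y = 1/(s^2 + 1) + (-s - 6).
Solve for Y(s) and write it as one ratio of polynomials.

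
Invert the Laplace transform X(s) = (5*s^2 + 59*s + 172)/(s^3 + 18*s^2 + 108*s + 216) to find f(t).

Factor the denominator: s^3 + 18*s^2 + 108*s + 216 = (s + 6)^3.
Partial fraction decomposition gives [5/(s + 6)] + [-1/(s + 6)^2] + [-2/(s + 6)^3].
Invert each term: 5/(s + 6) ↔ 5e^(-6t); -1/(s + 6)^2 ↔ -t·e^(-6t); -2/(s + 6)^3 ↔ (-1)t^2·e^(-6t).

f(t) = -t^2*exp(-6*t) - t*exp(-6*t) + 5*exp(-6*t)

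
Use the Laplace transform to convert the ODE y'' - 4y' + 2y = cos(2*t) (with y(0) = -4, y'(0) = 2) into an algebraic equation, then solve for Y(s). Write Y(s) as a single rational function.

Y(s) = (-4*s^3 + 18*s^2 - 15*s + 72)/(s^4 - 4*s^3 + 6*s^2 - 16*s + 8)

Laplace-transform each side.
With L{y''} = s^2 Y - s·y(0) - y'(0) and L{y'} = sY - y(0), with y(0) = -4, y'(0) = 2: the LHS transforms to (s^2 - 4*s + 2)Y - (-4*s + 18).
The right side is L{cos(2*t)} = s/(s^2 + 4).
So (s^2 - 4*s + 2)Y = s/(s^2 + 4) + (-4*s + 18).
Isolate Y and clear denominators.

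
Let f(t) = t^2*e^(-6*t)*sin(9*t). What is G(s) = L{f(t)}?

G(s) = 54*(s^2 + 12*s + 9)/(s^2 + 12*s + 117)^3

L{sin(9t)} = 9/(s^2 + 81).
Multiplying by e^(-6t) shifts s → s + 6, so L{e^(-6*t)*sin(9*t)} = 9/((s + 6)^2 + 81).
Then apply L{t^2·g(t)} = (-1)^2 d^2/ds^2[H(s)] with H(s) = 9/((s + 6)^2 + 81):
differentiating 2 times and applying the sign gives 54*(s^2 + 12*s + 9)/(s^2 + 12*s + 117)^3.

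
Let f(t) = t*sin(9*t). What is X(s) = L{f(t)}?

L{sin(9t)} = 9/(s^2 + 81).
Then apply L{t·g(t)} = -d/ds[G(s)] with G(s) = 9/(s^2 + 81):
differentiating 1 time and applying the sign gives 18*s/(s^2 + 81)^2.

X(s) = 18*s/(s^2 + 81)^2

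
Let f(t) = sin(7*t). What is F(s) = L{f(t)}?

L{sin(7t)} = 7/(s^2 + 49).

F(s) = 7/(s^2 + 49)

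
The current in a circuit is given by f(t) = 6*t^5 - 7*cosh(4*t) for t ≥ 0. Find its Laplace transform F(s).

F(s) = -7*s/(s^2 - 16) + 720/s^6

Apply the Laplace transform termwise.
(6)·[L{t^5} = 5!/s^6 = 120/s^6]; (-7)·[L{cosh(4t)} = s/(s^2 - 16)].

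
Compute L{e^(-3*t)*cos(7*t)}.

(s + 3)/((s + 3)^2 + 49)

L{cos(7t)} = s/(s^2 + 49).
By the first shifting theorem, multiplying by e^(-3t) replaces s with s + 3.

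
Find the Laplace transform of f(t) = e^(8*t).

1/(s - 8)

L{e^(8t)} = 1/(s - 8).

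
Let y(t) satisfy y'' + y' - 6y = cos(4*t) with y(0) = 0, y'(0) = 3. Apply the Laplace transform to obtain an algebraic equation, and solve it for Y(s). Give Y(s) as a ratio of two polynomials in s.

Laplace-transform each side.
With L{y''} = s^2 Y - s·y(0) - y'(0) and L{y'} = sY - y(0), with y(0) = 0, y'(0) = 3: the LHS transforms to (s^2 + s - 6)Y - (3).
The right side is L{cos(4*t)} = s/(s^2 + 16).
So (s^2 + s - 6)Y = s/(s^2 + 16) + (3).
Solve for Y(s) and write it as one ratio of polynomials.

Y(s) = (3*s^2 + s + 48)/(s^4 + s^3 + 10*s^2 + 16*s - 96)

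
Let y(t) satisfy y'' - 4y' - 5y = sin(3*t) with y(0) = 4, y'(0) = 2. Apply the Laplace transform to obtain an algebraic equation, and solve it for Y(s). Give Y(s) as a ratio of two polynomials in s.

Take the Laplace transform of both sides.
Using L{y''} = s^2 Y - s·y(0) - y'(0) and L{y'} = sY - y(0), with y(0) = 4, y'(0) = 2, the left side becomes (s^2 - 4*s - 5)Y - (4*s - 14).
The right side is L{sin(3*t)} = 3/(s^2 + 9).
So (s^2 - 4*s - 5)Y = 3/(s^2 + 9) + (4*s - 14).
Solve for Y(s) and write it as one ratio of polynomials.

Y(s) = (4*s^3 - 14*s^2 + 36*s - 123)/(s^4 - 4*s^3 + 4*s^2 - 36*s - 45)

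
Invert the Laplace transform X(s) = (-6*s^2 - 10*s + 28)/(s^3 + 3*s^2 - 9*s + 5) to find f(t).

Factor the denominator: s^3 + 3*s^2 - 9*s + 5 = (s - 1)^2*(s + 5).
Partial fraction decomposition gives [-4/(s - 1)] + [2/(s - 1)^2] + [-2/(s + 5)].
Invert each term: -4/(s - 1) ↔ -4e^(t); 2/(s - 1)^2 ↔ 2t·e^(t); -2/(s + 5) ↔ -2e^(-5t).

f(t) = 2*t*exp(t) - 4*exp(t) - 2*exp(-5*t)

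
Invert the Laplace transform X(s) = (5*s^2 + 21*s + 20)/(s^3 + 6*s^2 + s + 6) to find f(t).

Factor the denominator: s^3 + 6*s^2 + s + 6 = (s + 6)*(s^2 + 1).
Partial fraction decomposition gives [2/(s + 6)] + [3*s/(s^2 + 1)] + [3/(s^2 + 1)].
Invert each term: 2/(s + 6) ↔ 2e^(-6t); 3·s/(s^2 + 1) ↔ 3cos(t); 3·1/(s^2 + 1) ↔ 3sin(t).

f(t) = 3*sin(t) + 3*cos(t) + 2*exp(-6*t)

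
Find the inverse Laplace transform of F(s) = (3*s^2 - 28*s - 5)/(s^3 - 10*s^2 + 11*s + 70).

Factor the denominator: s^3 - 10*s^2 + 11*s + 70 = (s - 7)*(s - 5)*(s + 2).
Partial fraction decomposition gives [-3/(s - 7)] + [5/(s - 5)] + [1/(s + 2)].
Invert each term: -3/(s - 7) ↔ -3e^(7t); 5/(s - 5) ↔ 5e^(5t); 1/(s + 2) ↔ e^(-2t).

-3*exp(7*t) + 5*exp(5*t) + exp(-2*t)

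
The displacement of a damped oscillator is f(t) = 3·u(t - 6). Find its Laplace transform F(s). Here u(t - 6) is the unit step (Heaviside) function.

F(s) = 3*exp(-6*s)/s

By the second shifting theorem, L{u(t - c)·g(t - c)} = e^(-cs)·G(s) with c = 6 and G(s) = L{g(t)}.
L{3} = 3/s.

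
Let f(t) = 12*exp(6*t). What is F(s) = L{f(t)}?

F(s) = 12/(s - 6)

L{12} = 12/s.
By the first shifting theorem, multiplying by e^(6t) replaces s with s - 6.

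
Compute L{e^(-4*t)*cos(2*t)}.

(s + 4)/((s + 4)^2 + 4)

L{cos(2t)} = s/(s^2 + 4).
By the first shifting theorem, multiplying by e^(-4t) replaces s with s + 4.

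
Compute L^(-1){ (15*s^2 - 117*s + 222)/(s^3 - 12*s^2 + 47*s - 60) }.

Factor the denominator: s^3 - 12*s^2 + 47*s - 60 = (s - 5)*(s - 4)*(s - 3).
Partial fraction decomposition gives [6/(s - 5)] + [3/(s - 3)] + [6/(s - 4)].
Invert each term: 6/(s - 5) ↔ 6e^(5t); 3/(s - 3) ↔ 3e^(3t); 6/(s - 4) ↔ 6e^(4t).

6*exp(5*t) + 6*exp(4*t) + 3*exp(3*t)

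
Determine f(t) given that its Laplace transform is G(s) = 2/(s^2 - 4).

f(t) = sinh(2*t)

Since L{sinh(2t)} = 2/(s^2 - 4), the inverse is sinh(2*t).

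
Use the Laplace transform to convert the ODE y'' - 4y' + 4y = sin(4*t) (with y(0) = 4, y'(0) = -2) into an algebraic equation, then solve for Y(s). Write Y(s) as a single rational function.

Transform both sides with L{·}.
With L{y''} = s^2 Y - s·y(0) - y'(0) and L{y'} = sY - y(0), with y(0) = 4, y'(0) = -2: the LHS transforms to (s^2 - 4*s + 4)Y - (4*s - 18).
The right side is L{sin(4*t)} = 4/(s^2 + 16).
So (s^2 - 4*s + 4)Y = 4/(s^2 + 16) + (4*s - 18).
Isolate Y and clear denominators.

Y(s) = (4*s^3 - 18*s^2 + 64*s - 284)/(s^4 - 4*s^3 + 20*s^2 - 64*s + 64)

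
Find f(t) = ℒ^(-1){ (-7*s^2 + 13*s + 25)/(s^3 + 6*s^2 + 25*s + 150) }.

Factor the denominator: s^3 + 6*s^2 + 25*s + 150 = (s + 6)*(s^2 + 25).
Partial fraction decomposition gives [-5/(s + 6)] + [-2*s/(s^2 + 25)] + [25/(s^2 + 25)].
Invert each term: -5/(s + 6) ↔ -5e^(-6t); -2·s/(s^2 + 25) ↔ -2cos(5t); 5·5/(s^2 + 25) ↔ 5sin(5t).

f(t) = 5*sin(5*t) - 2*cos(5*t) - 5*exp(-6*t)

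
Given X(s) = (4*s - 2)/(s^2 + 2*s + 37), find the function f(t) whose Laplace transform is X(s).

Complete the square in the denominator: s^2 + 2*s + 37 = (s + 1)^2 + 6^2.
Split the numerator to match: 4*s - 2 = 4·(s + 1) - 1·6.
Invert each term: 4·(s + 1)/((s + 1)^2 + 36) ↔ 4e^(-t)cos(6t); -1·6/((s + 1)^2 + 36) ↔ -e^(-t)sin(6t).

f(t) = -exp(-t)*sin(6*t) + 4*exp(-t)*cos(6*t)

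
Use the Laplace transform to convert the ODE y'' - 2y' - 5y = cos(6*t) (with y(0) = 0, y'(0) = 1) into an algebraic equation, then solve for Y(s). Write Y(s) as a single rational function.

Transform both sides with L{·}.
The derivative rules (L{y''} = s^2 Y - s·y(0) - y'(0) and L{y'} = sY - y(0), with y(0) = 0, y'(0) = 1) turn the left side into (s^2 - 2*s - 5)Y - (1).
The right side is L{cos(6*t)} = s/(s^2 + 36).
So (s^2 - 2*s - 5)Y = s/(s^2 + 36) + (1).
Solve for Y(s) and write it as one ratio of polynomials.

Y(s) = (s^2 + s + 36)/(s^4 - 2*s^3 + 31*s^2 - 72*s - 180)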